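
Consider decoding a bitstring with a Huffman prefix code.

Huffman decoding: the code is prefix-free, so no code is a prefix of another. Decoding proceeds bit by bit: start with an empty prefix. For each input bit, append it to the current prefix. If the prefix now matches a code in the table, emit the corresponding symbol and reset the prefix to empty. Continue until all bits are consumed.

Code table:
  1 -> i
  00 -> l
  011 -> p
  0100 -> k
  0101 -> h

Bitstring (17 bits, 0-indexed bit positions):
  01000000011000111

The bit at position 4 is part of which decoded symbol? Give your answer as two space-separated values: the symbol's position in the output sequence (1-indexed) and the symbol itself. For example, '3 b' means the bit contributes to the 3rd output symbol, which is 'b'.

Bit 0: prefix='0' (no match yet)
Bit 1: prefix='01' (no match yet)
Bit 2: prefix='010' (no match yet)
Bit 3: prefix='0100' -> emit 'k', reset
Bit 4: prefix='0' (no match yet)
Bit 5: prefix='00' -> emit 'l', reset
Bit 6: prefix='0' (no match yet)
Bit 7: prefix='00' -> emit 'l', reset
Bit 8: prefix='0' (no match yet)

Answer: 2 l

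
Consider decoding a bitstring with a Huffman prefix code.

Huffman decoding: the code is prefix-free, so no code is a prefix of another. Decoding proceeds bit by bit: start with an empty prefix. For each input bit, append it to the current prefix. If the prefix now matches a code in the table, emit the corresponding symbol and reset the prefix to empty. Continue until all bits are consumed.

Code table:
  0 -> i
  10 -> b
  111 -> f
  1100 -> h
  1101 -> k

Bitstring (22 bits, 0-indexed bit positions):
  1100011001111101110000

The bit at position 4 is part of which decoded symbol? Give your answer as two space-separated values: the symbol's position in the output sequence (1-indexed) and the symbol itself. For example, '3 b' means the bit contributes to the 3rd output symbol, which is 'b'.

Answer: 2 i

Derivation:
Bit 0: prefix='1' (no match yet)
Bit 1: prefix='11' (no match yet)
Bit 2: prefix='110' (no match yet)
Bit 3: prefix='1100' -> emit 'h', reset
Bit 4: prefix='0' -> emit 'i', reset
Bit 5: prefix='1' (no match yet)
Bit 6: prefix='11' (no match yet)
Bit 7: prefix='110' (no match yet)
Bit 8: prefix='1100' -> emit 'h', reset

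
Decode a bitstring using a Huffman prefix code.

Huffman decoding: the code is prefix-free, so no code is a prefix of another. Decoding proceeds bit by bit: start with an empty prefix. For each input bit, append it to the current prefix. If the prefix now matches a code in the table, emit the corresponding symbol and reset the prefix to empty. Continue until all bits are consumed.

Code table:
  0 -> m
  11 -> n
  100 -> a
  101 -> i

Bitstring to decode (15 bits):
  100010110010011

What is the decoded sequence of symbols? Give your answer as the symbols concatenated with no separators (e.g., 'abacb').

Bit 0: prefix='1' (no match yet)
Bit 1: prefix='10' (no match yet)
Bit 2: prefix='100' -> emit 'a', reset
Bit 3: prefix='0' -> emit 'm', reset
Bit 4: prefix='1' (no match yet)
Bit 5: prefix='10' (no match yet)
Bit 6: prefix='101' -> emit 'i', reset
Bit 7: prefix='1' (no match yet)
Bit 8: prefix='10' (no match yet)
Bit 9: prefix='100' -> emit 'a', reset
Bit 10: prefix='1' (no match yet)
Bit 11: prefix='10' (no match yet)
Bit 12: prefix='100' -> emit 'a', reset
Bit 13: prefix='1' (no match yet)
Bit 14: prefix='11' -> emit 'n', reset

Answer: amiaan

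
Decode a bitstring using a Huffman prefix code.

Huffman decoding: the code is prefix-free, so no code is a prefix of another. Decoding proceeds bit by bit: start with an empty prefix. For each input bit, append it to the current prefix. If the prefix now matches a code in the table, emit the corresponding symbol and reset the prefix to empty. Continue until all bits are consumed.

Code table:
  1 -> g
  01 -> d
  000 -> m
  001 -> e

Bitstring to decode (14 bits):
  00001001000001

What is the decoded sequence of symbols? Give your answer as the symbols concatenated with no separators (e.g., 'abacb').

Bit 0: prefix='0' (no match yet)
Bit 1: prefix='00' (no match yet)
Bit 2: prefix='000' -> emit 'm', reset
Bit 3: prefix='0' (no match yet)
Bit 4: prefix='01' -> emit 'd', reset
Bit 5: prefix='0' (no match yet)
Bit 6: prefix='00' (no match yet)
Bit 7: prefix='001' -> emit 'e', reset
Bit 8: prefix='0' (no match yet)
Bit 9: prefix='00' (no match yet)
Bit 10: prefix='000' -> emit 'm', reset
Bit 11: prefix='0' (no match yet)
Bit 12: prefix='00' (no match yet)
Bit 13: prefix='001' -> emit 'e', reset

Answer: mdeme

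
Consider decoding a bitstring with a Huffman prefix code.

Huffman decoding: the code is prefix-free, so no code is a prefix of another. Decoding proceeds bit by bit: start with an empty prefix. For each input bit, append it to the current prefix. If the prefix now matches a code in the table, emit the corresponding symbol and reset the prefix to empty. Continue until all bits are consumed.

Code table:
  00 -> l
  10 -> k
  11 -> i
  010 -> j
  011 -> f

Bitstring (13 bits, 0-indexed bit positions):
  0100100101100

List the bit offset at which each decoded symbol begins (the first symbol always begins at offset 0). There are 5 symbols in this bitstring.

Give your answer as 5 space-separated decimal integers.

Bit 0: prefix='0' (no match yet)
Bit 1: prefix='01' (no match yet)
Bit 2: prefix='010' -> emit 'j', reset
Bit 3: prefix='0' (no match yet)
Bit 4: prefix='01' (no match yet)
Bit 5: prefix='010' -> emit 'j', reset
Bit 6: prefix='0' (no match yet)
Bit 7: prefix='01' (no match yet)
Bit 8: prefix='010' -> emit 'j', reset
Bit 9: prefix='1' (no match yet)
Bit 10: prefix='11' -> emit 'i', reset
Bit 11: prefix='0' (no match yet)
Bit 12: prefix='00' -> emit 'l', reset

Answer: 0 3 6 9 11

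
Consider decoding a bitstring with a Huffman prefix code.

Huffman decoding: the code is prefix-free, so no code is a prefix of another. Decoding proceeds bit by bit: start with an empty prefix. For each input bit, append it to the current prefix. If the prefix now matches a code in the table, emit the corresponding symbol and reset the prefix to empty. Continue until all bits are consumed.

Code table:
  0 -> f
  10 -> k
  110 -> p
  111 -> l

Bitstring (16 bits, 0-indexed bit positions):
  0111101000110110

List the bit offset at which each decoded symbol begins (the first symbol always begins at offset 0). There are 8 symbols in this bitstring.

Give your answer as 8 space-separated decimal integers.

Answer: 0 1 4 6 8 9 10 13

Derivation:
Bit 0: prefix='0' -> emit 'f', reset
Bit 1: prefix='1' (no match yet)
Bit 2: prefix='11' (no match yet)
Bit 3: prefix='111' -> emit 'l', reset
Bit 4: prefix='1' (no match yet)
Bit 5: prefix='10' -> emit 'k', reset
Bit 6: prefix='1' (no match yet)
Bit 7: prefix='10' -> emit 'k', reset
Bit 8: prefix='0' -> emit 'f', reset
Bit 9: prefix='0' -> emit 'f', reset
Bit 10: prefix='1' (no match yet)
Bit 11: prefix='11' (no match yet)
Bit 12: prefix='110' -> emit 'p', reset
Bit 13: prefix='1' (no match yet)
Bit 14: prefix='11' (no match yet)
Bit 15: prefix='110' -> emit 'p', reset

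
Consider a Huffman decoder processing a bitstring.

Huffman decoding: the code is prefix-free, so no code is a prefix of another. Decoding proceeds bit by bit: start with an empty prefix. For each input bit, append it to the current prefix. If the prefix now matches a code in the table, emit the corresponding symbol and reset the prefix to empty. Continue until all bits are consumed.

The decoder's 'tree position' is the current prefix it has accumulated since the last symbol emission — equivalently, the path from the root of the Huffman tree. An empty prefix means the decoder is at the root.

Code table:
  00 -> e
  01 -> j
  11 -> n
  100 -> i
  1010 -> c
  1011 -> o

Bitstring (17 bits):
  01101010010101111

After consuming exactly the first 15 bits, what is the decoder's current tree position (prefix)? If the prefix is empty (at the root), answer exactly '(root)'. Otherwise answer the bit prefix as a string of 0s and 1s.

Bit 0: prefix='0' (no match yet)
Bit 1: prefix='01' -> emit 'j', reset
Bit 2: prefix='1' (no match yet)
Bit 3: prefix='10' (no match yet)
Bit 4: prefix='101' (no match yet)
Bit 5: prefix='1010' -> emit 'c', reset
Bit 6: prefix='1' (no match yet)
Bit 7: prefix='10' (no match yet)
Bit 8: prefix='100' -> emit 'i', reset
Bit 9: prefix='1' (no match yet)
Bit 10: prefix='10' (no match yet)
Bit 11: prefix='101' (no match yet)
Bit 12: prefix='1010' -> emit 'c', reset
Bit 13: prefix='1' (no match yet)
Bit 14: prefix='11' -> emit 'n', reset

Answer: (root)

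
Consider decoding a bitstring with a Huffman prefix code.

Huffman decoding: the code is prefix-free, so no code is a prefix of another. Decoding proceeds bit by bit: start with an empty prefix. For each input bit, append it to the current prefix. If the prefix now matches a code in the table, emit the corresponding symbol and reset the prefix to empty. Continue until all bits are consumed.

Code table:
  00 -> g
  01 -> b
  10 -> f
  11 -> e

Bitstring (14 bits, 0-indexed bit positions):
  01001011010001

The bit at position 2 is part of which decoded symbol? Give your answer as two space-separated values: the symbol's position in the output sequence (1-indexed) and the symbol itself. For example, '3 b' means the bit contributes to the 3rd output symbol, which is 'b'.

Bit 0: prefix='0' (no match yet)
Bit 1: prefix='01' -> emit 'b', reset
Bit 2: prefix='0' (no match yet)
Bit 3: prefix='00' -> emit 'g', reset
Bit 4: prefix='1' (no match yet)
Bit 5: prefix='10' -> emit 'f', reset
Bit 6: prefix='1' (no match yet)

Answer: 2 g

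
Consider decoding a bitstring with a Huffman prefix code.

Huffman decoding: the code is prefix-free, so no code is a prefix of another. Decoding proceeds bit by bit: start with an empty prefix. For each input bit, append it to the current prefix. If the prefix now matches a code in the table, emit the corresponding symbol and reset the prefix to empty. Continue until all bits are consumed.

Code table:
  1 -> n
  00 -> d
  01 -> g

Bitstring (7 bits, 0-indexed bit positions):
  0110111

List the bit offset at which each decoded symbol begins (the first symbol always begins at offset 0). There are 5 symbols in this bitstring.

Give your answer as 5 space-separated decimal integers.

Bit 0: prefix='0' (no match yet)
Bit 1: prefix='01' -> emit 'g', reset
Bit 2: prefix='1' -> emit 'n', reset
Bit 3: prefix='0' (no match yet)
Bit 4: prefix='01' -> emit 'g', reset
Bit 5: prefix='1' -> emit 'n', reset
Bit 6: prefix='1' -> emit 'n', reset

Answer: 0 2 3 5 6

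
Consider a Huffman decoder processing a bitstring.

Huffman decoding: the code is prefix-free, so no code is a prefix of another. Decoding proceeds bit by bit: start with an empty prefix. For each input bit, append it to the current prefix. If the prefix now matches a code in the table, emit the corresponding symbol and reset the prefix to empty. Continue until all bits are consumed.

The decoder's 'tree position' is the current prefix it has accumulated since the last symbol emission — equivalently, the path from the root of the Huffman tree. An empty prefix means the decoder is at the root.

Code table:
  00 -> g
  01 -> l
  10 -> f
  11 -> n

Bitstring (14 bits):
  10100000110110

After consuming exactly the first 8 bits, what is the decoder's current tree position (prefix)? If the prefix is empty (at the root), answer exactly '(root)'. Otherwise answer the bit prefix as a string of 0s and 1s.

Bit 0: prefix='1' (no match yet)
Bit 1: prefix='10' -> emit 'f', reset
Bit 2: prefix='1' (no match yet)
Bit 3: prefix='10' -> emit 'f', reset
Bit 4: prefix='0' (no match yet)
Bit 5: prefix='00' -> emit 'g', reset
Bit 6: prefix='0' (no match yet)
Bit 7: prefix='00' -> emit 'g', reset

Answer: (root)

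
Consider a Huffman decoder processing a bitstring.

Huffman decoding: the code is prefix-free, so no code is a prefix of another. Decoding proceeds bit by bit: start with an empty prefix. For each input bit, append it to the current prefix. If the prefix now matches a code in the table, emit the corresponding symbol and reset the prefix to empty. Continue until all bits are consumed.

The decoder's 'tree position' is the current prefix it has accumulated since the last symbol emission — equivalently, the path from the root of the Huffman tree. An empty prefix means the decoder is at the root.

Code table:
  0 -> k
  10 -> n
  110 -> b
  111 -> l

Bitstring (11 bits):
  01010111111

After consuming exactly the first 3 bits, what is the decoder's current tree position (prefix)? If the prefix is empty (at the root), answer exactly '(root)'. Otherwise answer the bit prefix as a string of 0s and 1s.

Answer: (root)

Derivation:
Bit 0: prefix='0' -> emit 'k', reset
Bit 1: prefix='1' (no match yet)
Bit 2: prefix='10' -> emit 'n', reset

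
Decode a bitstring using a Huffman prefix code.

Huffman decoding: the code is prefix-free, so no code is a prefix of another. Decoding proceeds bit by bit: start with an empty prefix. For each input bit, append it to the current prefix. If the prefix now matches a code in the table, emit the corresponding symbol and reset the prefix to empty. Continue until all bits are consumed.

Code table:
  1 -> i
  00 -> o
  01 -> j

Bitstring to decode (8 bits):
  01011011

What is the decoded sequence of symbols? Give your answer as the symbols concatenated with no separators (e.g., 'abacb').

Bit 0: prefix='0' (no match yet)
Bit 1: prefix='01' -> emit 'j', reset
Bit 2: prefix='0' (no match yet)
Bit 3: prefix='01' -> emit 'j', reset
Bit 4: prefix='1' -> emit 'i', reset
Bit 5: prefix='0' (no match yet)
Bit 6: prefix='01' -> emit 'j', reset
Bit 7: prefix='1' -> emit 'i', reset

Answer: jjiji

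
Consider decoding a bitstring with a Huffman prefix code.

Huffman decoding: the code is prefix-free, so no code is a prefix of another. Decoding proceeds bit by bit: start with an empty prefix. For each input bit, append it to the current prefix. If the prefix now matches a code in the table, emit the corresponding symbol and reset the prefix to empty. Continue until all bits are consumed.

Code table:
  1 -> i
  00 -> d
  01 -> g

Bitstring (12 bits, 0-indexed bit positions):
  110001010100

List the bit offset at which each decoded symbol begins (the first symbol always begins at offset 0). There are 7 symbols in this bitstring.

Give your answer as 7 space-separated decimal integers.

Bit 0: prefix='1' -> emit 'i', reset
Bit 1: prefix='1' -> emit 'i', reset
Bit 2: prefix='0' (no match yet)
Bit 3: prefix='00' -> emit 'd', reset
Bit 4: prefix='0' (no match yet)
Bit 5: prefix='01' -> emit 'g', reset
Bit 6: prefix='0' (no match yet)
Bit 7: prefix='01' -> emit 'g', reset
Bit 8: prefix='0' (no match yet)
Bit 9: prefix='01' -> emit 'g', reset
Bit 10: prefix='0' (no match yet)
Bit 11: prefix='00' -> emit 'd', reset

Answer: 0 1 2 4 6 8 10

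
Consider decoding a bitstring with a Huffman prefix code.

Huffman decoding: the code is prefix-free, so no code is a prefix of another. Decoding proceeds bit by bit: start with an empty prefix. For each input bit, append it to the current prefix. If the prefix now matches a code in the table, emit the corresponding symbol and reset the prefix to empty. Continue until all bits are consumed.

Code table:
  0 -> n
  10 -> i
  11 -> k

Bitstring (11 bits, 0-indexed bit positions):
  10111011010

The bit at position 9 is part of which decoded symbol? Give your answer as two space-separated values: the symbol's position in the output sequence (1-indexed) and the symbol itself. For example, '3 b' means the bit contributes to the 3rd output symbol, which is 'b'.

Answer: 6 i

Derivation:
Bit 0: prefix='1' (no match yet)
Bit 1: prefix='10' -> emit 'i', reset
Bit 2: prefix='1' (no match yet)
Bit 3: prefix='11' -> emit 'k', reset
Bit 4: prefix='1' (no match yet)
Bit 5: prefix='10' -> emit 'i', reset
Bit 6: prefix='1' (no match yet)
Bit 7: prefix='11' -> emit 'k', reset
Bit 8: prefix='0' -> emit 'n', reset
Bit 9: prefix='1' (no match yet)
Bit 10: prefix='10' -> emit 'i', reset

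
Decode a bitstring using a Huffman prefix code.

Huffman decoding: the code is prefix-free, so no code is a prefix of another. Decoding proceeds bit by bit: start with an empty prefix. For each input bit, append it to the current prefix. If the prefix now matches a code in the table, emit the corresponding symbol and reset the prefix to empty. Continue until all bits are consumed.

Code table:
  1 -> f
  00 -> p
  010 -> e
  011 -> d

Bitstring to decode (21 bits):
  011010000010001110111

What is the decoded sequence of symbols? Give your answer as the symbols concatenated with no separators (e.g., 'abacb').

Bit 0: prefix='0' (no match yet)
Bit 1: prefix='01' (no match yet)
Bit 2: prefix='011' -> emit 'd', reset
Bit 3: prefix='0' (no match yet)
Bit 4: prefix='01' (no match yet)
Bit 5: prefix='010' -> emit 'e', reset
Bit 6: prefix='0' (no match yet)
Bit 7: prefix='00' -> emit 'p', reset
Bit 8: prefix='0' (no match yet)
Bit 9: prefix='00' -> emit 'p', reset
Bit 10: prefix='1' -> emit 'f', reset
Bit 11: prefix='0' (no match yet)
Bit 12: prefix='00' -> emit 'p', reset
Bit 13: prefix='0' (no match yet)
Bit 14: prefix='01' (no match yet)
Bit 15: prefix='011' -> emit 'd', reset
Bit 16: prefix='1' -> emit 'f', reset
Bit 17: prefix='0' (no match yet)
Bit 18: prefix='01' (no match yet)
Bit 19: prefix='011' -> emit 'd', reset
Bit 20: prefix='1' -> emit 'f', reset

Answer: deppfpdfdf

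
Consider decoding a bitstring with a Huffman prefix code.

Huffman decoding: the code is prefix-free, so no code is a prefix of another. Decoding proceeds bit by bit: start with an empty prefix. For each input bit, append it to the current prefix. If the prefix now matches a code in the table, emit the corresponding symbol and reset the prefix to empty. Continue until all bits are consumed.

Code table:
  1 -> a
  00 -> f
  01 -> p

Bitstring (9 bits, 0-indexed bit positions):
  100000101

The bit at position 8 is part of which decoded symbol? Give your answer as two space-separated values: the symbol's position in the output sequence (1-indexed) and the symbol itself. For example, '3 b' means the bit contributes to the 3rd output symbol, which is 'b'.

Answer: 5 p

Derivation:
Bit 0: prefix='1' -> emit 'a', reset
Bit 1: prefix='0' (no match yet)
Bit 2: prefix='00' -> emit 'f', reset
Bit 3: prefix='0' (no match yet)
Bit 4: prefix='00' -> emit 'f', reset
Bit 5: prefix='0' (no match yet)
Bit 6: prefix='01' -> emit 'p', reset
Bit 7: prefix='0' (no match yet)
Bit 8: prefix='01' -> emit 'p', reset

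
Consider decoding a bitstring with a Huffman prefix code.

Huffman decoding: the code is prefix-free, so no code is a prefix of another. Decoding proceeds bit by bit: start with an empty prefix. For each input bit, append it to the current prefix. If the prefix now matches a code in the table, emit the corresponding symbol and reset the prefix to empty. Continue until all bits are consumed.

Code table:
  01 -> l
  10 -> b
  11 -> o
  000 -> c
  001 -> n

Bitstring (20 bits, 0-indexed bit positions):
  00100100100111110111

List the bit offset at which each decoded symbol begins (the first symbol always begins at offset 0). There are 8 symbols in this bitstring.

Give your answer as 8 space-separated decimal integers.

Bit 0: prefix='0' (no match yet)
Bit 1: prefix='00' (no match yet)
Bit 2: prefix='001' -> emit 'n', reset
Bit 3: prefix='0' (no match yet)
Bit 4: prefix='00' (no match yet)
Bit 5: prefix='001' -> emit 'n', reset
Bit 6: prefix='0' (no match yet)
Bit 7: prefix='00' (no match yet)
Bit 8: prefix='001' -> emit 'n', reset
Bit 9: prefix='0' (no match yet)
Bit 10: prefix='00' (no match yet)
Bit 11: prefix='001' -> emit 'n', reset
Bit 12: prefix='1' (no match yet)
Bit 13: prefix='11' -> emit 'o', reset
Bit 14: prefix='1' (no match yet)
Bit 15: prefix='11' -> emit 'o', reset
Bit 16: prefix='0' (no match yet)
Bit 17: prefix='01' -> emit 'l', reset
Bit 18: prefix='1' (no match yet)
Bit 19: prefix='11' -> emit 'o', reset

Answer: 0 3 6 9 12 14 16 18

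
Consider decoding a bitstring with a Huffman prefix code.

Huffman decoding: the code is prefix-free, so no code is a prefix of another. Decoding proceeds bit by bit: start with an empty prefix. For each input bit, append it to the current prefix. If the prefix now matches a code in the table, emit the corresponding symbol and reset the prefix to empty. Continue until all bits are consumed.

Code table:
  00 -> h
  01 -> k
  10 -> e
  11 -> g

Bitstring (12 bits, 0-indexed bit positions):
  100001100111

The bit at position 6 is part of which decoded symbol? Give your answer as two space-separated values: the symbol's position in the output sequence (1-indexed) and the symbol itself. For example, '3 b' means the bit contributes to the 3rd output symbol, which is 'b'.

Answer: 4 e

Derivation:
Bit 0: prefix='1' (no match yet)
Bit 1: prefix='10' -> emit 'e', reset
Bit 2: prefix='0' (no match yet)
Bit 3: prefix='00' -> emit 'h', reset
Bit 4: prefix='0' (no match yet)
Bit 5: prefix='01' -> emit 'k', reset
Bit 6: prefix='1' (no match yet)
Bit 7: prefix='10' -> emit 'e', reset
Bit 8: prefix='0' (no match yet)
Bit 9: prefix='01' -> emit 'k', reset
Bit 10: prefix='1' (no match yet)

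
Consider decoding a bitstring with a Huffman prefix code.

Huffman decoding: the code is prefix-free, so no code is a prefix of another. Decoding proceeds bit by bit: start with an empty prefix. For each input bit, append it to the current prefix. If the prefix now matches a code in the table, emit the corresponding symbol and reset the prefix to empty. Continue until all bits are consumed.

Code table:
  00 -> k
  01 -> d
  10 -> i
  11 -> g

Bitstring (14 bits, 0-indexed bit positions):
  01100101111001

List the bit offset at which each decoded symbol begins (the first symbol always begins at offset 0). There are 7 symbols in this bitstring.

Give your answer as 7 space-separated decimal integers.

Bit 0: prefix='0' (no match yet)
Bit 1: prefix='01' -> emit 'd', reset
Bit 2: prefix='1' (no match yet)
Bit 3: prefix='10' -> emit 'i', reset
Bit 4: prefix='0' (no match yet)
Bit 5: prefix='01' -> emit 'd', reset
Bit 6: prefix='0' (no match yet)
Bit 7: prefix='01' -> emit 'd', reset
Bit 8: prefix='1' (no match yet)
Bit 9: prefix='11' -> emit 'g', reset
Bit 10: prefix='1' (no match yet)
Bit 11: prefix='10' -> emit 'i', reset
Bit 12: prefix='0' (no match yet)
Bit 13: prefix='01' -> emit 'd', reset

Answer: 0 2 4 6 8 10 12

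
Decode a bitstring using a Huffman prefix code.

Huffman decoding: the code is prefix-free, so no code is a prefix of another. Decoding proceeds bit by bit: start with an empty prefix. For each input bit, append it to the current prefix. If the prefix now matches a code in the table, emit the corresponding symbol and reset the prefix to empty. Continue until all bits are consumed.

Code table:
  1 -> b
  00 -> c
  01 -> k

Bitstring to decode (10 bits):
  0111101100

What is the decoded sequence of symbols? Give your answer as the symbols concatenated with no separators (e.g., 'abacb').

Bit 0: prefix='0' (no match yet)
Bit 1: prefix='01' -> emit 'k', reset
Bit 2: prefix='1' -> emit 'b', reset
Bit 3: prefix='1' -> emit 'b', reset
Bit 4: prefix='1' -> emit 'b', reset
Bit 5: prefix='0' (no match yet)
Bit 6: prefix='01' -> emit 'k', reset
Bit 7: prefix='1' -> emit 'b', reset
Bit 8: prefix='0' (no match yet)
Bit 9: prefix='00' -> emit 'c', reset

Answer: kbbbkbc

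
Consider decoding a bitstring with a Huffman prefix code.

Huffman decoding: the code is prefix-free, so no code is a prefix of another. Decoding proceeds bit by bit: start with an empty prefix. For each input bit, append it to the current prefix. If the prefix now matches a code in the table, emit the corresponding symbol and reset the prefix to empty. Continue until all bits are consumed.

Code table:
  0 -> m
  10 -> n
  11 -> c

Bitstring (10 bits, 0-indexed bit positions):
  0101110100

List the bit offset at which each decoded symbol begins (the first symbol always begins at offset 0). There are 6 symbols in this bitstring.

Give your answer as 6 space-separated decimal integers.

Answer: 0 1 3 5 7 9

Derivation:
Bit 0: prefix='0' -> emit 'm', reset
Bit 1: prefix='1' (no match yet)
Bit 2: prefix='10' -> emit 'n', reset
Bit 3: prefix='1' (no match yet)
Bit 4: prefix='11' -> emit 'c', reset
Bit 5: prefix='1' (no match yet)
Bit 6: prefix='10' -> emit 'n', reset
Bit 7: prefix='1' (no match yet)
Bit 8: prefix='10' -> emit 'n', reset
Bit 9: prefix='0' -> emit 'm', reset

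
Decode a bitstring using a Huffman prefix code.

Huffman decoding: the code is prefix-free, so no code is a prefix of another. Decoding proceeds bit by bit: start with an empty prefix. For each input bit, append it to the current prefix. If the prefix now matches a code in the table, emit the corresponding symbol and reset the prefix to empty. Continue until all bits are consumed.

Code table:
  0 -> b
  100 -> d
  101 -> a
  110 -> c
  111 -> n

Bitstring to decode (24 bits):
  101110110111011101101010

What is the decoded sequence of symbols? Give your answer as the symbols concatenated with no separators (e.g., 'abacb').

Bit 0: prefix='1' (no match yet)
Bit 1: prefix='10' (no match yet)
Bit 2: prefix='101' -> emit 'a', reset
Bit 3: prefix='1' (no match yet)
Bit 4: prefix='11' (no match yet)
Bit 5: prefix='110' -> emit 'c', reset
Bit 6: prefix='1' (no match yet)
Bit 7: prefix='11' (no match yet)
Bit 8: prefix='110' -> emit 'c', reset
Bit 9: prefix='1' (no match yet)
Bit 10: prefix='11' (no match yet)
Bit 11: prefix='111' -> emit 'n', reset
Bit 12: prefix='0' -> emit 'b', reset
Bit 13: prefix='1' (no match yet)
Bit 14: prefix='11' (no match yet)
Bit 15: prefix='111' -> emit 'n', reset
Bit 16: prefix='0' -> emit 'b', reset
Bit 17: prefix='1' (no match yet)
Bit 18: prefix='11' (no match yet)
Bit 19: prefix='110' -> emit 'c', reset
Bit 20: prefix='1' (no match yet)
Bit 21: prefix='10' (no match yet)
Bit 22: prefix='101' -> emit 'a', reset
Bit 23: prefix='0' -> emit 'b', reset

Answer: accnbnbcab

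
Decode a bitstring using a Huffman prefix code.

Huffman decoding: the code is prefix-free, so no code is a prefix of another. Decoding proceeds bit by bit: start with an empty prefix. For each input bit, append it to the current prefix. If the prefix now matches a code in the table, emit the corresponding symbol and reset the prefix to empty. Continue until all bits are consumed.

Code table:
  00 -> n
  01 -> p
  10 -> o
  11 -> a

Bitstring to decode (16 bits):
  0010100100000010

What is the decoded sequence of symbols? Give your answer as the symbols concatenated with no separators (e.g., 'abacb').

Answer: noopnnno

Derivation:
Bit 0: prefix='0' (no match yet)
Bit 1: prefix='00' -> emit 'n', reset
Bit 2: prefix='1' (no match yet)
Bit 3: prefix='10' -> emit 'o', reset
Bit 4: prefix='1' (no match yet)
Bit 5: prefix='10' -> emit 'o', reset
Bit 6: prefix='0' (no match yet)
Bit 7: prefix='01' -> emit 'p', reset
Bit 8: prefix='0' (no match yet)
Bit 9: prefix='00' -> emit 'n', reset
Bit 10: prefix='0' (no match yet)
Bit 11: prefix='00' -> emit 'n', reset
Bit 12: prefix='0' (no match yet)
Bit 13: prefix='00' -> emit 'n', reset
Bit 14: prefix='1' (no match yet)
Bit 15: prefix='10' -> emit 'o', reset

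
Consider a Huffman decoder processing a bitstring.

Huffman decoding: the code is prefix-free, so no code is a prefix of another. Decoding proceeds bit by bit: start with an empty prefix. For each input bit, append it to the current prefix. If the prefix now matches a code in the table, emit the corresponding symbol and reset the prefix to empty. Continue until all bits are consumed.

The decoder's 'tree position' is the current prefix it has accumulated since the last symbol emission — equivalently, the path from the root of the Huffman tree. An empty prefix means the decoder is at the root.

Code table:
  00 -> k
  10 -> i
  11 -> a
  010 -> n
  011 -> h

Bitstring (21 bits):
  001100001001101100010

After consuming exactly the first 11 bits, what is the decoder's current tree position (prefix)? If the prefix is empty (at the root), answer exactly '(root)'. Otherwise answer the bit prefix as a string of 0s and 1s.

Answer: 0

Derivation:
Bit 0: prefix='0' (no match yet)
Bit 1: prefix='00' -> emit 'k', reset
Bit 2: prefix='1' (no match yet)
Bit 3: prefix='11' -> emit 'a', reset
Bit 4: prefix='0' (no match yet)
Bit 5: prefix='00' -> emit 'k', reset
Bit 6: prefix='0' (no match yet)
Bit 7: prefix='00' -> emit 'k', reset
Bit 8: prefix='1' (no match yet)
Bit 9: prefix='10' -> emit 'i', reset
Bit 10: prefix='0' (no match yet)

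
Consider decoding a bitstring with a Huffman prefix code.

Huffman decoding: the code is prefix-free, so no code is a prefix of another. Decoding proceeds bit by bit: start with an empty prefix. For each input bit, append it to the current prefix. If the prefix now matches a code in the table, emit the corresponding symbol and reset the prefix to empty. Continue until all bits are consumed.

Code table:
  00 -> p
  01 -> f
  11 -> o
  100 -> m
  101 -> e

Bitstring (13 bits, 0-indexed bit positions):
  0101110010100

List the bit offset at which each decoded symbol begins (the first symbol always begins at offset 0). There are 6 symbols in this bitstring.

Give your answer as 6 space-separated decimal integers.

Answer: 0 2 4 6 8 11

Derivation:
Bit 0: prefix='0' (no match yet)
Bit 1: prefix='01' -> emit 'f', reset
Bit 2: prefix='0' (no match yet)
Bit 3: prefix='01' -> emit 'f', reset
Bit 4: prefix='1' (no match yet)
Bit 5: prefix='11' -> emit 'o', reset
Bit 6: prefix='0' (no match yet)
Bit 7: prefix='00' -> emit 'p', reset
Bit 8: prefix='1' (no match yet)
Bit 9: prefix='10' (no match yet)
Bit 10: prefix='101' -> emit 'e', reset
Bit 11: prefix='0' (no match yet)
Bit 12: prefix='00' -> emit 'p', reset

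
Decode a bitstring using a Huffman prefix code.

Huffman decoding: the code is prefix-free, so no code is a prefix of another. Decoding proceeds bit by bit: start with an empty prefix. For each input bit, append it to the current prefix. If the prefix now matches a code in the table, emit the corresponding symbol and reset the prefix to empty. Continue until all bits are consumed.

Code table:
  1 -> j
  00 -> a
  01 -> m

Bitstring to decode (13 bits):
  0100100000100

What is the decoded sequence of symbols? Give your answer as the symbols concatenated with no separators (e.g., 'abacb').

Answer: majaama

Derivation:
Bit 0: prefix='0' (no match yet)
Bit 1: prefix='01' -> emit 'm', reset
Bit 2: prefix='0' (no match yet)
Bit 3: prefix='00' -> emit 'a', reset
Bit 4: prefix='1' -> emit 'j', reset
Bit 5: prefix='0' (no match yet)
Bit 6: prefix='00' -> emit 'a', reset
Bit 7: prefix='0' (no match yet)
Bit 8: prefix='00' -> emit 'a', reset
Bit 9: prefix='0' (no match yet)
Bit 10: prefix='01' -> emit 'm', reset
Bit 11: prefix='0' (no match yet)
Bit 12: prefix='00' -> emit 'a', reset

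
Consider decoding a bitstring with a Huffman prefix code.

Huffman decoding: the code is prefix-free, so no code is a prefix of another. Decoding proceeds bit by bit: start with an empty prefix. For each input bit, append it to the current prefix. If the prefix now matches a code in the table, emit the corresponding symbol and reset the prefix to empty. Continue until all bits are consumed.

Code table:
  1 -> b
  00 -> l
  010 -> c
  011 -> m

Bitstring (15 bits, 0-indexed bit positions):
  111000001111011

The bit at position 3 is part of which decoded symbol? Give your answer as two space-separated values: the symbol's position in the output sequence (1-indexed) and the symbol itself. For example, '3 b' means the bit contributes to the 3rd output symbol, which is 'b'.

Bit 0: prefix='1' -> emit 'b', reset
Bit 1: prefix='1' -> emit 'b', reset
Bit 2: prefix='1' -> emit 'b', reset
Bit 3: prefix='0' (no match yet)
Bit 4: prefix='00' -> emit 'l', reset
Bit 5: prefix='0' (no match yet)
Bit 6: prefix='00' -> emit 'l', reset
Bit 7: prefix='0' (no match yet)

Answer: 4 l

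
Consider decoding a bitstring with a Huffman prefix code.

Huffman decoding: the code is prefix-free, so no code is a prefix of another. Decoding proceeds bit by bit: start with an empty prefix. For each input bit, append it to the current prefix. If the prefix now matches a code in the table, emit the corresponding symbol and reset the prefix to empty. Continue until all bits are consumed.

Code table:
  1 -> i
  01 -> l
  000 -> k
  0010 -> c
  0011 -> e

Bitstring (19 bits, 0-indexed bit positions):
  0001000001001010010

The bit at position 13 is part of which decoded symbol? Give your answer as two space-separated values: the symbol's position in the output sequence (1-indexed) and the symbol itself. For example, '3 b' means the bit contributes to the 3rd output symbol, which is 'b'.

Bit 0: prefix='0' (no match yet)
Bit 1: prefix='00' (no match yet)
Bit 2: prefix='000' -> emit 'k', reset
Bit 3: prefix='1' -> emit 'i', reset
Bit 4: prefix='0' (no match yet)
Bit 5: prefix='00' (no match yet)
Bit 6: prefix='000' -> emit 'k', reset
Bit 7: prefix='0' (no match yet)
Bit 8: prefix='00' (no match yet)
Bit 9: prefix='001' (no match yet)
Bit 10: prefix='0010' -> emit 'c', reset
Bit 11: prefix='0' (no match yet)
Bit 12: prefix='01' -> emit 'l', reset
Bit 13: prefix='0' (no match yet)
Bit 14: prefix='01' -> emit 'l', reset
Bit 15: prefix='0' (no match yet)
Bit 16: prefix='00' (no match yet)
Bit 17: prefix='001' (no match yet)

Answer: 6 l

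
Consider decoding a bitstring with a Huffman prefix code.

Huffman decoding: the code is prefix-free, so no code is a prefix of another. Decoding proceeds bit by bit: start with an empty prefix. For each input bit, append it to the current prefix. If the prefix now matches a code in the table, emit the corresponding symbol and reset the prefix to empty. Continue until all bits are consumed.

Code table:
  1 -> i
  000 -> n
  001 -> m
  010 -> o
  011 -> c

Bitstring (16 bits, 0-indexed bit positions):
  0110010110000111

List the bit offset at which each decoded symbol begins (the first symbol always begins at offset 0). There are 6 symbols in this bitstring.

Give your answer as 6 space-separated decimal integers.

Bit 0: prefix='0' (no match yet)
Bit 1: prefix='01' (no match yet)
Bit 2: prefix='011' -> emit 'c', reset
Bit 3: prefix='0' (no match yet)
Bit 4: prefix='00' (no match yet)
Bit 5: prefix='001' -> emit 'm', reset
Bit 6: prefix='0' (no match yet)
Bit 7: prefix='01' (no match yet)
Bit 8: prefix='011' -> emit 'c', reset
Bit 9: prefix='0' (no match yet)
Bit 10: prefix='00' (no match yet)
Bit 11: prefix='000' -> emit 'n', reset
Bit 12: prefix='0' (no match yet)
Bit 13: prefix='01' (no match yet)
Bit 14: prefix='011' -> emit 'c', reset
Bit 15: prefix='1' -> emit 'i', reset

Answer: 0 3 6 9 12 15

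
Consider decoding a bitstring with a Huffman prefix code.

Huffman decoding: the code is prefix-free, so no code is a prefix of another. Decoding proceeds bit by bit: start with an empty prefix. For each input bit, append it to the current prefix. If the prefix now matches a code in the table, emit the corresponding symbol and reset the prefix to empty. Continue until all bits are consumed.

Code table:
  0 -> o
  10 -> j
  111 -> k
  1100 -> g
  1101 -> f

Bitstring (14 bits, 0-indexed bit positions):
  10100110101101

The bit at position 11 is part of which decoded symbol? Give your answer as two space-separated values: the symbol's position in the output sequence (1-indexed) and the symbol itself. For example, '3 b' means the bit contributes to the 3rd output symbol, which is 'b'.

Answer: 6 f

Derivation:
Bit 0: prefix='1' (no match yet)
Bit 1: prefix='10' -> emit 'j', reset
Bit 2: prefix='1' (no match yet)
Bit 3: prefix='10' -> emit 'j', reset
Bit 4: prefix='0' -> emit 'o', reset
Bit 5: prefix='1' (no match yet)
Bit 6: prefix='11' (no match yet)
Bit 7: prefix='110' (no match yet)
Bit 8: prefix='1101' -> emit 'f', reset
Bit 9: prefix='0' -> emit 'o', reset
Bit 10: prefix='1' (no match yet)
Bit 11: prefix='11' (no match yet)
Bit 12: prefix='110' (no match yet)
Bit 13: prefix='1101' -> emit 'f', reset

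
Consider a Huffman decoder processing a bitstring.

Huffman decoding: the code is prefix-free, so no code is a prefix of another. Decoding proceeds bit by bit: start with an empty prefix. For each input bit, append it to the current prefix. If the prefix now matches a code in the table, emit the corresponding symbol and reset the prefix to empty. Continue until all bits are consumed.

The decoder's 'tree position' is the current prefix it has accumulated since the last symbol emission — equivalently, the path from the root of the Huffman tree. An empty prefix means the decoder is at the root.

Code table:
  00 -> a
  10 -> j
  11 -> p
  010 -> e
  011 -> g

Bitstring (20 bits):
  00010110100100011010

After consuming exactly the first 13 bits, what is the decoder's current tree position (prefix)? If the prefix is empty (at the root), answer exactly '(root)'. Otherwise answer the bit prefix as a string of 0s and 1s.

Bit 0: prefix='0' (no match yet)
Bit 1: prefix='00' -> emit 'a', reset
Bit 2: prefix='0' (no match yet)
Bit 3: prefix='01' (no match yet)
Bit 4: prefix='010' -> emit 'e', reset
Bit 5: prefix='1' (no match yet)
Bit 6: prefix='11' -> emit 'p', reset
Bit 7: prefix='0' (no match yet)
Bit 8: prefix='01' (no match yet)
Bit 9: prefix='010' -> emit 'e', reset
Bit 10: prefix='0' (no match yet)
Bit 11: prefix='01' (no match yet)
Bit 12: prefix='010' -> emit 'e', reset

Answer: (root)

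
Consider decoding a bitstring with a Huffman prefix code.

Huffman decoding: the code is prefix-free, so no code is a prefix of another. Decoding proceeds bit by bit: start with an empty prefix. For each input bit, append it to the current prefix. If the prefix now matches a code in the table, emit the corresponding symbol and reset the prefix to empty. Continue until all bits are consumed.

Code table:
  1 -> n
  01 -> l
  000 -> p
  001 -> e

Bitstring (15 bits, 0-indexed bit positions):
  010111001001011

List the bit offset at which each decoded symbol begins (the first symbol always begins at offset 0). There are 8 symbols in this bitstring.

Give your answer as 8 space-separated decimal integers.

Answer: 0 2 4 5 6 9 12 14

Derivation:
Bit 0: prefix='0' (no match yet)
Bit 1: prefix='01' -> emit 'l', reset
Bit 2: prefix='0' (no match yet)
Bit 3: prefix='01' -> emit 'l', reset
Bit 4: prefix='1' -> emit 'n', reset
Bit 5: prefix='1' -> emit 'n', reset
Bit 6: prefix='0' (no match yet)
Bit 7: prefix='00' (no match yet)
Bit 8: prefix='001' -> emit 'e', reset
Bit 9: prefix='0' (no match yet)
Bit 10: prefix='00' (no match yet)
Bit 11: prefix='001' -> emit 'e', reset
Bit 12: prefix='0' (no match yet)
Bit 13: prefix='01' -> emit 'l', reset
Bit 14: prefix='1' -> emit 'n', reset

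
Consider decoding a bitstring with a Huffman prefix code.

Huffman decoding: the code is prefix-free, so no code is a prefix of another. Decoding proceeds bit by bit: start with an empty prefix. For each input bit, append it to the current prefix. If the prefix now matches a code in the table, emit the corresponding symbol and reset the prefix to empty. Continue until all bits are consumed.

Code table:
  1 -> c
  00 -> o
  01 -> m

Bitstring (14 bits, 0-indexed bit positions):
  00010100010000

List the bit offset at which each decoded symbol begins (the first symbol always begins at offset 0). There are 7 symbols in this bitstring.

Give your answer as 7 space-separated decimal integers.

Bit 0: prefix='0' (no match yet)
Bit 1: prefix='00' -> emit 'o', reset
Bit 2: prefix='0' (no match yet)
Bit 3: prefix='01' -> emit 'm', reset
Bit 4: prefix='0' (no match yet)
Bit 5: prefix='01' -> emit 'm', reset
Bit 6: prefix='0' (no match yet)
Bit 7: prefix='00' -> emit 'o', reset
Bit 8: prefix='0' (no match yet)
Bit 9: prefix='01' -> emit 'm', reset
Bit 10: prefix='0' (no match yet)
Bit 11: prefix='00' -> emit 'o', reset
Bit 12: prefix='0' (no match yet)
Bit 13: prefix='00' -> emit 'o', reset

Answer: 0 2 4 6 8 10 12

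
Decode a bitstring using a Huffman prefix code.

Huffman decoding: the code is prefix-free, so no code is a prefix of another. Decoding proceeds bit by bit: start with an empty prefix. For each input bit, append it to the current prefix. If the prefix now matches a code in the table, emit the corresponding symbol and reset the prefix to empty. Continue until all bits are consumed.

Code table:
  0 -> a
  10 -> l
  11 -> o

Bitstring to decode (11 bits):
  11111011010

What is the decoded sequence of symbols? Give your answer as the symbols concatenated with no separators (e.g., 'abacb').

Answer: ooloal

Derivation:
Bit 0: prefix='1' (no match yet)
Bit 1: prefix='11' -> emit 'o', reset
Bit 2: prefix='1' (no match yet)
Bit 3: prefix='11' -> emit 'o', reset
Bit 4: prefix='1' (no match yet)
Bit 5: prefix='10' -> emit 'l', reset
Bit 6: prefix='1' (no match yet)
Bit 7: prefix='11' -> emit 'o', reset
Bit 8: prefix='0' -> emit 'a', reset
Bit 9: prefix='1' (no match yet)
Bit 10: prefix='10' -> emit 'l', reset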